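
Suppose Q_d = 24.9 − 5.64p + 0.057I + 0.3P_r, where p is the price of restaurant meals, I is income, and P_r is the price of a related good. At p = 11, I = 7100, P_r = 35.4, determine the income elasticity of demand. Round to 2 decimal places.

1.07

Evaluating quantity at (p, I, P_r) gives Q_d = 24.9 − 5.64(11) + 0.057(7100) + 0.3(35.4) = 24.9 − 62.04 + 404.7 + 10.62 = 378.18.
∂Q_d/∂I = +0.057, so E_I = 0.057·(7100/378.18) ≈ 1.07.
E_I > 1: normal good (luxury).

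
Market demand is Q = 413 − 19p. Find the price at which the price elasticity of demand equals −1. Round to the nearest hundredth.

For linear demand Q = a − bp, E = −bp/(a − bp). |E| = 1 ⇒ bp = a − bp ⇒ p = a/(2b).
p = 413/(2·19) ≈ 10.87.

10.87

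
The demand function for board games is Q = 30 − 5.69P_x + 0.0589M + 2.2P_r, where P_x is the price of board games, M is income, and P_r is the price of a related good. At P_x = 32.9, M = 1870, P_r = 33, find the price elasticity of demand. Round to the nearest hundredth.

-7.33

Substituting, Q = 30 − 5.69(32.9) + 0.0589(1870) + 2.2(33) = 30 − 187.201 + 110.143 + 72.6 = 25.542.
∂Q/∂P_x = −5.69, so E_p = (−5.69)·(32.9/25.542) ≈ -7.33.
|E_p| > 1: demand is elastic.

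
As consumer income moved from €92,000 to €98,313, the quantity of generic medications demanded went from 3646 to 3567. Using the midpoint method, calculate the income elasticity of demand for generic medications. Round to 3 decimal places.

%ΔQ = (3567 − 3646)/[(3646+3567)/2] = -79/3606.5 ≈ -0.0219.
%ΔM = (98,313 − 92,000)/[(92,000+98,313)/2] = 6313/95156.5 ≈ 0.0663.
E_I = %ΔQ/%ΔM ≈ -0.330.
E_I < 0: inferior good.

-0.330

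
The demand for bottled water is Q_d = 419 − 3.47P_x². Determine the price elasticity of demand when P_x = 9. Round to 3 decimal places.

At P_x = 9, Q_d = 137.93.
dQ_d/dP_x = −2·3.47·P_x = −62.46.
Point elasticity E = (dQ_d/dP_x)·(P_x/Q_d) = -62.46 × 9/137.93 ≈ -4.076.
|E| > 1, so demand is elastic at this price.

-4.076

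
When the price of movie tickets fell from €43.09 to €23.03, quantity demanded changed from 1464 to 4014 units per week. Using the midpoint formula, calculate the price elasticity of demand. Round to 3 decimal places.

-1.534

%Δq = (4014 − 1464)/[(1464 + 4014)/2] = 2550/2739 ≈ 0.9310.
%Δp = (23.03 − 43.09)/[(43.09 + 23.03)/2] = -20.06/33.06 ≈ -0.6068.
Arc elasticity E = %Δq/%Δp ≈ 0.9310/-0.6068 ≈ -1.534.
|E| > 1: demand is elastic over this range.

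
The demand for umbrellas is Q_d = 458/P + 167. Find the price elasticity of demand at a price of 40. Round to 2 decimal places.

-0.06

At P = 40, Q_d = 178.45.
dQ_d/dP = −458/P² = −0.2863.
Point elasticity E = (dQ_d/dP)·(P/Q_d) = -0.2863 × 40/178.45 ≈ -0.06.
|E| < 1, so demand is inelastic at this price.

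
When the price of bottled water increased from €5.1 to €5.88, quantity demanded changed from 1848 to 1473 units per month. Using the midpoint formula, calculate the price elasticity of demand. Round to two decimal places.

-1.59

%ΔQ = (1473 − 1848)/[(1848 + 1473)/2] = -375/1660.5 ≈ -0.2258.
%ΔP = (5.88 − 5.1)/[(5.1 + 5.88)/2] = 0.78/5.49 ≈ 0.1421.
Arc elasticity E = %ΔQ/%ΔP ≈ -0.2258/0.1421 ≈ -1.59.
|E| > 1: demand is elastic over this range.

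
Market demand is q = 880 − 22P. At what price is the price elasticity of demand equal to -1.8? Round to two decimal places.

25.71

Set −bP/(a − bP) = −1.8 ⇒ bP = 1.8(a − bP) ⇒ bP(1+1.8) = 1.8·a.
P = 1.8·880/(22·2.8) ≈ 25.71.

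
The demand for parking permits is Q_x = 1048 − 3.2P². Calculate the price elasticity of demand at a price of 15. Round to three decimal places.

-4.390

At P = 15, Q_x = 328.
dQ_x/dP = −2·3.2·P = −96.
Point elasticity E = (dQ_x/dP)·(P/Q_x) = -96 × 15/328 ≈ -4.390.
|E| > 1, so demand is elastic at this price.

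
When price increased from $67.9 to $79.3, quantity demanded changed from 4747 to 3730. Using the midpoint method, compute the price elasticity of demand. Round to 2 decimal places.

%ΔQ = (3730 − 4747)/[(4747 + 3730)/2] = -1017/4238.5 ≈ -0.2399.
%Δp = (79.3 − 67.9)/[(67.9 + 79.3)/2] = 11.4/73.6 ≈ 0.1549.
Arc elasticity E = %ΔQ/%Δp ≈ -0.2399/0.1549 ≈ -1.55.
|E| > 1: demand is elastic over this range.

-1.55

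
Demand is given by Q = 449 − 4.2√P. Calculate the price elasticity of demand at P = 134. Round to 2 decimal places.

At P = 134, Q = 400.3815.
dQ/dP = −4.2/(2√P) = −4.2/(2·11.5758).
Point elasticity E = (dQ/dP)·(P/Q) = -0.1814 × 134/400.3815 ≈ -0.06.
|E| < 1, so demand is inelastic at this price.

-0.06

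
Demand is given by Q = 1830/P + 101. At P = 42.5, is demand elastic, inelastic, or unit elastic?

At P = 42.5, Q = 144.0588.
dQ/dP = −1830/P² = −1.0131.
Point elasticity E = (dQ/dP)·(P/Q) = -1.0131 × 42.5/144.0588 ≈ -0.299.
|E| ≈ 0.299 < 1, so demand is inelastic.

inelastic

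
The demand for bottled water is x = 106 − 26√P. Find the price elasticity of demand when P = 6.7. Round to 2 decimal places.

At P = 6.7, x = 38.7007.
dx/dP = −26/(2√P) = −26/(2·2.5884).
Point elasticity E = (dx/dP)·(P/x) = -5.0223 × 6.7/38.7007 ≈ -0.87.
|E| < 1, so demand is inelastic at this price.

-0.87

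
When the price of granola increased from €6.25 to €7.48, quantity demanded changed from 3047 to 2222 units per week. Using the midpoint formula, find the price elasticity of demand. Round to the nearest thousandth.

%Δq = (2222 − 3047)/[(3047 + 2222)/2] = -825/2634.5 ≈ -0.3132.
%Δp = (7.48 − 6.25)/[(6.25 + 7.48)/2] = 1.23/6.865 ≈ 0.1792.
Arc elasticity E = %Δq/%Δp ≈ -0.3132/0.1792 ≈ -1.748.
|E| > 1: demand is elastic over this range.

-1.748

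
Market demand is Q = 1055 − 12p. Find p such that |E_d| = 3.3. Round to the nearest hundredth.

Set −bp/(a − bp) = −3.3 ⇒ bp = 3.3(a − bp) ⇒ bp(1+3.3) = 3.3·a.
p = 3.3·1055/(12·4.3) ≈ 67.47.

67.47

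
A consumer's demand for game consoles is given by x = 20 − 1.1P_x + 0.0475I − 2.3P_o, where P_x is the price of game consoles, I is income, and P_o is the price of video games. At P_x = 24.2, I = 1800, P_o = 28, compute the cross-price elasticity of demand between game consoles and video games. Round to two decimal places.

-4.45

At the given point, x = 20 − 1.1(24.2) + 0.0475(1800) − 2.3(28) = 20 − 26.62 + 85.5 − 64.4 = 14.48.
∂x/∂P_o = −2.3, so E_xy = -2.3·(28/14.48) ≈ -4.45.
E_xy < 0: the goods are complements.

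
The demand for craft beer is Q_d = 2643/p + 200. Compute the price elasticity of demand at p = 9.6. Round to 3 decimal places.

At p = 9.6, Q_d = 475.3125.
dQ_d/dp = −2643/p² = −28.6784.
Point elasticity E = (dQ_d/dp)·(p/Q_d) = -28.6784 × 9.6/475.3125 ≈ -0.579.
|E| < 1, so demand is inelastic at this price.

-0.579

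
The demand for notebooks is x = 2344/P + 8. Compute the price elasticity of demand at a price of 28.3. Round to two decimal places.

-0.91

At P = 28.3, x = 90.8269.
dx/dP = −2344/P² = −2.9267.
Point elasticity E = (dx/dP)·(P/x) = -2.9267 × 28.3/90.8269 ≈ -0.91.
|E| < 1, so demand is inelastic at this price.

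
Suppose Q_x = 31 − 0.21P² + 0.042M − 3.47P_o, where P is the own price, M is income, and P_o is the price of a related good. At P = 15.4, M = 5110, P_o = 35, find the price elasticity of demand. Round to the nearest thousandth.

-1.339

Substituting, Q_x = 31 − 0.21(15.4)² + 0.042(5110) − 3.47(35) = 31 − 49.8036 + 214.62 − 121.45 = 74.3664.
∂Q_x/∂P = −2·0.21·P = -6.468, so E_p = -6.468·(15.4/74.3664) ≈ -1.339.
|E_p| > 1: demand is elastic.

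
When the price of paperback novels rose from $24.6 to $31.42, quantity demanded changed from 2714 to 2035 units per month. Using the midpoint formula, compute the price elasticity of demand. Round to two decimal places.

%Δq = (2035 − 2714)/[(2714 + 2035)/2] = -679/2374.5 ≈ -0.2860.
%ΔP = (31.42 − 24.6)/[(24.6 + 31.42)/2] = 6.82/28.01 ≈ 0.2435.
Arc elasticity E = %Δq/%ΔP ≈ -0.2860/0.2435 ≈ -1.17.
|E| > 1: demand is elastic over this range.

-1.17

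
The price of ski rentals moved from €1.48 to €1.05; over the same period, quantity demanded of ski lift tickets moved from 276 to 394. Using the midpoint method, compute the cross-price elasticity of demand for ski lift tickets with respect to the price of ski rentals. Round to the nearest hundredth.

%ΔQ_x = (394 − 276)/[(276+394)/2] = 118/335 ≈ 0.3522.
%ΔP_y = (1.05 − 1.48)/[(1.48+1.05)/2] ≈ -0.3399.
E_xy = 0.3522/-0.3399 ≈ -1.04.
E_xy < 0, so ski lift tickets and ski rentals are complements.

-1.04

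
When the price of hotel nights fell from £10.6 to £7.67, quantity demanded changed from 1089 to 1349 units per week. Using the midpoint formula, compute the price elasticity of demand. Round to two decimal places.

-0.66

%ΔQ = (1349 − 1089)/[(1089 + 1349)/2] = 260/1219 ≈ 0.2133.
%Δp = (7.67 − 10.6)/[(10.6 + 7.67)/2] = -2.93/9.135 ≈ -0.3207.
Arc elasticity E = %ΔQ/%Δp ≈ 0.2133/-0.3207 ≈ -0.66.
|E| < 1: demand is inelastic over this range.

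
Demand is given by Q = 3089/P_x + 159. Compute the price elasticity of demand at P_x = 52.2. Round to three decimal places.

-0.271

At P_x = 52.2, Q = 218.1762.
dQ/dP_x = −3089/P_x² = −1.1336.
Point elasticity E = (dQ/dP_x)·(P_x/Q) = -1.1336 × 52.2/218.1762 ≈ -0.271.
|E| < 1, so demand is inelastic at this price.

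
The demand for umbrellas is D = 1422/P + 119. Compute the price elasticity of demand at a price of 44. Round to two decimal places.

At P = 44, D = 151.3182.
dD/dP = −1422/P² = −0.7345.
Point elasticity E = (dD/dP)·(P/D) = -0.7345 × 44/151.3182 ≈ -0.21.
|E| < 1, so demand is inelastic at this price.

-0.21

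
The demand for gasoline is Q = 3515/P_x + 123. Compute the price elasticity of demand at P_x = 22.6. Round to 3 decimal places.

-0.558

At P_x = 22.6, Q = 278.531.
dQ/dP_x = −3515/P_x² = −6.8819.
Point elasticity E = (dQ/dP_x)·(P_x/Q) = -6.8819 × 22.6/278.531 ≈ -0.558.
|E| < 1, so demand is inelastic at this price.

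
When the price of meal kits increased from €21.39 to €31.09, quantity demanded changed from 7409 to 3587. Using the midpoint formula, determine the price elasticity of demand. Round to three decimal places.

-1.881

%Δq = (3587 − 7409)/[(7409 + 3587)/2] = -3822/5498 ≈ -0.6952.
%Δp = (31.09 − 21.39)/[(21.39 + 31.09)/2] = 9.7/26.24 ≈ 0.3697.
Arc elasticity E = %Δq/%Δp ≈ -0.6952/0.3697 ≈ -1.881.
|E| > 1: demand is elastic over this range.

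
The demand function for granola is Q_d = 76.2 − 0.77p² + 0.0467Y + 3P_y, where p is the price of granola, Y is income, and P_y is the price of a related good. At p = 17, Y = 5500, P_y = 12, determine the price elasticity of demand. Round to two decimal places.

Substituting, Q_d = 76.2 − 0.77(17)² + 0.0467(5500) + 3(12) = 76.2 − 222.53 + 256.85 + 36 = 146.52.
∂Q_d/∂p = −2·0.77·p = -26.18, so E_p = -26.18·(17/146.52) ≈ -3.04.
|E_p| > 1: demand is elastic.

-3.04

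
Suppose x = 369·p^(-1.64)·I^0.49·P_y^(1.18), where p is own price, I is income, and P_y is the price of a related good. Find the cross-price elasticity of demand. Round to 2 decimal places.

For a Cobb–Douglas (constant-elasticity) form x = A·P_y^α·…, the elasticity with respect to P_y equals the exponent α at every point.
Here the exponent on P_y is 1.18, so the cross-price elasticity of demand is 1.18.

1.18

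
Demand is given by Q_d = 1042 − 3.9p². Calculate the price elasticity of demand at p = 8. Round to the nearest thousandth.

-0.630

At p = 8, Q_d = 792.4.
dQ_d/dp = −2·3.9·p = −62.4.
Point elasticity E = (dQ_d/dp)·(p/Q_d) = -62.4 × 8/792.4 ≈ -0.630.
|E| < 1, so demand is inelastic at this price.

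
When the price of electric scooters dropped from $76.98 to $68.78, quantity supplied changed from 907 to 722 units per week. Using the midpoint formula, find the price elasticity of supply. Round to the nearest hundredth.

2.02

%ΔQ = (722 − 907)/[(907 + 722)/2] = -185/814.5 ≈ -0.2271.
%ΔP = (68.78 − 76.98)/[(76.98 + 68.78)/2] = -8.2/72.88 ≈ -0.1125.
Arc elasticity E = %ΔQ/%ΔP ≈ -0.2271/-0.1125 ≈ 2.02.
|E| > 1: supply is elastic over this range.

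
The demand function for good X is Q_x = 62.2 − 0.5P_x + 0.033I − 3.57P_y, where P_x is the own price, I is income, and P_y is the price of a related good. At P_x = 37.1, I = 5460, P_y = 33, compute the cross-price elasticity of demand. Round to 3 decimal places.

-1.111

Evaluating quantity at (P_x, I, P_y) gives Q_x = 62.2 − 0.5(37.1) + 0.033(5460) − 3.57(33) = 62.2 − 18.55 + 180.18 − 117.81 = 106.02.
∂Q_x/∂P_y = −3.57, so E_xy = -3.57·(33/106.02) ≈ -1.111.
E_xy < 0: the goods are complements.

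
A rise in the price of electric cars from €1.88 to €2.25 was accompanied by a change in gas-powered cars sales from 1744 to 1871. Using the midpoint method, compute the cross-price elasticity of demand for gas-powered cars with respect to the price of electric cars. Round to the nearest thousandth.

%ΔQ_x = (1871 − 1744)/[(1744+1871)/2] = 127/1807.5 ≈ 0.0703.
%ΔP_y = (2.25 − 1.88)/[(1.88+2.25)/2] ≈ 0.1792.
E_xy = 0.0703/0.1792 ≈ 0.392.
E_xy > 0, so gas-powered cars and electric cars are substitutes.

0.392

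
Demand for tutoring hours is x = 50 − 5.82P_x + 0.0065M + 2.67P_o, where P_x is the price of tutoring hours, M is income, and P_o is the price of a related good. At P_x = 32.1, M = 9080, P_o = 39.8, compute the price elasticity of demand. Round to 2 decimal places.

-6.56

At the given point, x = 50 − 5.82(32.1) + 0.0065(9080) + 2.67(39.8) = 50 − 186.822 + 59.02 + 106.266 = 28.464.
∂x/∂P_x = −5.82, so E_p = (−5.82)·(32.1/28.464) ≈ -6.56.
|E_p| > 1: demand is elastic.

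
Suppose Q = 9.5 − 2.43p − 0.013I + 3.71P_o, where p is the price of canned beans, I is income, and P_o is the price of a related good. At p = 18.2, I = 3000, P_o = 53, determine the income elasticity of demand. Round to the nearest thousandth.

-0.317

Evaluating quantity at (p, I, P_o) gives Q = 9.5 − 2.43(18.2) − 0.013(3000) + 3.71(53) = 9.5 − 44.226 − 39 + 196.63 = 122.904.
∂Q/∂I = −0.013, so E_I = -0.013·(3000/122.904) ≈ -0.317.
E_I < 0: inferior good.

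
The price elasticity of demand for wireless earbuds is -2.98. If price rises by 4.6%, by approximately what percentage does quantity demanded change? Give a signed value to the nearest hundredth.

%ΔQ ≈ E × %ΔP = (-2.98) × (4.6%) ≈ -13.71%.

-13.71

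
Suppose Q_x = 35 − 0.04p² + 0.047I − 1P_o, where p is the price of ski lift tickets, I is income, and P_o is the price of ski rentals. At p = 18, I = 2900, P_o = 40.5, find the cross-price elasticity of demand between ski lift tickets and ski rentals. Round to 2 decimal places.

-0.34

Evaluating quantity at (p, I, P_o) gives Q_x = 35 − 0.04(18)² + 0.047(2900) − 1(40.5) = 35 − 12.96 + 136.3 − 40.5 = 117.84.
∂Q_x/∂P_o = −1, so E_xy = -1·(40.5/117.84) ≈ -0.34.
E_xy < 0: the goods are complements.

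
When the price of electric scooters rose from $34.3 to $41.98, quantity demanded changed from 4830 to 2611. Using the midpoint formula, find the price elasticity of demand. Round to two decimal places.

-2.96

%ΔQ = (2611 − 4830)/[(4830 + 2611)/2] = -2219/3720.5 ≈ -0.5964.
%Δp = (41.98 − 34.3)/[(34.3 + 41.98)/2] = 7.68/38.14 ≈ 0.2014.
Arc elasticity E = %ΔQ/%Δp ≈ -0.5964/0.2014 ≈ -2.96.
|E| > 1: demand is elastic over this range.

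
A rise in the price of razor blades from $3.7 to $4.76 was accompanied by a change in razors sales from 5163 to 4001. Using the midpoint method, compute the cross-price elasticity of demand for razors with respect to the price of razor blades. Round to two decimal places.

%ΔQ_x = (4001 − 5163)/[(5163+4001)/2] = -1162/4582 ≈ -0.2536.
%ΔP_y = (4.76 − 3.7)/[(3.7+4.76)/2] ≈ 0.2506.
E_xy = -0.2536/0.2506 ≈ -1.01.
E_xy < 0, so razors and razor blades are complements.

-1.01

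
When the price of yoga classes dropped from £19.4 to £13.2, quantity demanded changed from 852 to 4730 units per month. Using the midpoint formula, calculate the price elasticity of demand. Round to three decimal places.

%Δq = (4730 − 852)/[(852 + 4730)/2] = 3878/2791 ≈ 1.3895.
%ΔP = (13.2 − 19.4)/[(19.4 + 13.2)/2] = -6.2/16.3 ≈ -0.3804.
Arc elasticity E = %Δq/%ΔP ≈ 1.3895/-0.3804 ≈ -3.653.
|E| > 1: demand is elastic over this range.

-3.653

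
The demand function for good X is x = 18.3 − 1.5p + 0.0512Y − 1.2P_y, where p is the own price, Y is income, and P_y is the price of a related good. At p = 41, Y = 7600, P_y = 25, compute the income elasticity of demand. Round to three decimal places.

1.232

Substituting, x = 18.3 − 1.5(41) + 0.0512(7600) − 1.2(25) = 18.3 − 61.5 + 389.12 − 30 = 315.92.
∂x/∂Y = +0.0512, so E_I = 0.0512·(7600/315.92) ≈ 1.232.
E_I > 1: normal good (luxury).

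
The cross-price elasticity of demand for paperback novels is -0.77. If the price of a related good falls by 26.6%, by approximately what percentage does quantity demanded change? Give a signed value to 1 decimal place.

20.5

%ΔQ ≈ E × %ΔP_y = (-0.77) × (-26.6%) ≈ 20.5%.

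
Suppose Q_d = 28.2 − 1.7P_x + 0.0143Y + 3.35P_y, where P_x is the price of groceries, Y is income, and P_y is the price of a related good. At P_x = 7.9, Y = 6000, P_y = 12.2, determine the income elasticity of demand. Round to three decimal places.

Evaluating quantity at (P_x, Y, P_y) gives Q_d = 28.2 − 1.7(7.9) + 0.0143(6000) + 3.35(12.2) = 28.2 − 13.43 + 85.8 + 40.87 = 141.44.
∂Q_d/∂Y = +0.0143, so E_I = 0.0143·(6000/141.44) ≈ 0.607.
E_I ∈ (0,1): normal good (necessity).

0.607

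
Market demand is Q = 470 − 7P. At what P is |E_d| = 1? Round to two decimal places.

For linear demand Q = a − bP, E = −bP/(a − bP). |E| = 1 ⇒ bP = a − bP ⇒ P = a/(2b).
P = 470/(2·7) ≈ 33.57.

33.57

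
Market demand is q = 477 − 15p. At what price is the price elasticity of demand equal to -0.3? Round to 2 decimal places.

Set −bp/(a − bp) = −0.3 ⇒ bp = 0.3(a − bp) ⇒ bp(1+0.3) = 0.3·a.
p = 0.3·477/(15·1.3) ≈ 7.34.

7.34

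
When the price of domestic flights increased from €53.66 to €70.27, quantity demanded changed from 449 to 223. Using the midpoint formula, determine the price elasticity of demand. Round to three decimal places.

%ΔQ = (223 − 449)/[(449 + 223)/2] = -226/336 ≈ -0.6726.
%ΔP = (70.27 − 53.66)/[(53.66 + 70.27)/2] = 16.61/61.965 ≈ 0.2681.
Arc elasticity E = %ΔQ/%ΔP ≈ -0.6726/0.2681 ≈ -2.509.
|E| > 1: demand is elastic over this range.

-2.509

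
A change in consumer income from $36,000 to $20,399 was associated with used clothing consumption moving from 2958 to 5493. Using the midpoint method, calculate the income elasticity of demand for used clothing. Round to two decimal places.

-1.08

%ΔQ = (5493 − 2958)/[(2958+5493)/2] = 2535/4225.5 ≈ 0.5999.
%ΔI = (20,399 − 36,000)/[(36,000+20,399)/2] = -15601/28199.5 ≈ -0.5532.
E_I = %ΔQ/%ΔI ≈ -1.08.
E_I < 0: inferior good.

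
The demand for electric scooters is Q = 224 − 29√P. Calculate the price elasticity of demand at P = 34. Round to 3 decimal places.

-1.540

At P = 34, Q = 54.9024.
dQ/dP = −29/(2√P) = −29/(2·5.831).
Point elasticity E = (dQ/dP)·(P/Q) = -2.4867 × 34/54.9024 ≈ -1.540.
|E| > 1, so demand is elastic at this price.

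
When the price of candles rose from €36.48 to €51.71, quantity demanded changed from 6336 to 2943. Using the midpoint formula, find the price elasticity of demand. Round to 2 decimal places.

%ΔQ = (2943 − 6336)/[(6336 + 2943)/2] = -3393/4639.5 ≈ -0.7313.
%ΔP = (51.71 − 36.48)/[(36.48 + 51.71)/2] = 15.23/44.095 ≈ 0.3454.
Arc elasticity E = %ΔQ/%ΔP ≈ -0.7313/0.3454 ≈ -2.12.
|E| > 1: demand is elastic over this range.

-2.12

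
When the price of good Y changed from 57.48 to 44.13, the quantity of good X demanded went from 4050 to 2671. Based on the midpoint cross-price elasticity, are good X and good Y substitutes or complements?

substitutes

%ΔQ_x = (2671 − 4050)/[(4050+2671)/2] = -1379/3360.5 ≈ -0.4104.
%ΔP_y = (44.13 − 57.48)/[(57.48+44.13)/2] ≈ -0.2628.
E_xy = -0.4104/-0.2628 ≈ 1.562.
E_xy > 0, so the goods are substitutes.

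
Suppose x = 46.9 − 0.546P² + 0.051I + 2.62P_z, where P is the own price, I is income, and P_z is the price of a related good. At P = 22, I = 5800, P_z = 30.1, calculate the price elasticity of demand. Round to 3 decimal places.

-3.360

At the given point, x = 46.9 − 0.546(22)² + 0.051(5800) + 2.62(30.1) = 46.9 − 264.264 + 295.8 + 78.862 = 157.298.
∂x/∂P = −2·0.546·P = -24.024, so E_p = -24.024·(22/157.298) ≈ -3.360.
|E_p| > 1: demand is elastic.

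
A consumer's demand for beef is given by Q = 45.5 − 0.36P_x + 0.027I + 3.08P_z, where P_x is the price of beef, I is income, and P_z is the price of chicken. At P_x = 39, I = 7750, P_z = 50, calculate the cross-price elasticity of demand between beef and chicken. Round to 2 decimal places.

First evaluate Q: 45.5 − 0.36(39) + 0.027(7750) + 3.08(50) = 45.5 − 14.04 + 209.25 + 154 = 394.71.
∂Q/∂P_z = +3.08, so E_xy = 3.08·(50/394.71) ≈ 0.39.
E_xy > 0: the goods are substitutes.

0.39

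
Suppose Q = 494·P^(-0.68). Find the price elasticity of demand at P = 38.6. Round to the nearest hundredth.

-0.68

For a Cobb–Douglas (constant-elasticity) form Q = A·P^α·…, the elasticity with respect to P equals the exponent α at every point.
Here the exponent on P is -0.68, so the price elasticity of demand is -0.68.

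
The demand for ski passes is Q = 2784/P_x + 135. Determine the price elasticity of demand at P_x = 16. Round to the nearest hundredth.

At P_x = 16, Q = 309.
dQ/dP_x = −2784/P_x² = −10.875.
Point elasticity E = (dQ/dP_x)·(P_x/Q) = -10.875 × 16/309 ≈ -0.56.
|E| < 1, so demand is inelastic at this price.

-0.56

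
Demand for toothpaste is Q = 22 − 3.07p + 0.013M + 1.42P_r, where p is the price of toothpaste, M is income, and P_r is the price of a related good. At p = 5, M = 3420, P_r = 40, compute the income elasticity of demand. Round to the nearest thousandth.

0.412

Q = 22 − 3.07(5) + 0.013(3420) + 1.42(40) = 22 − 15.35 + 44.46 + 56.8 = 107.91.
∂Q/∂M = +0.013, so E_I = 0.013·(3420/107.91) ≈ 0.412.
E_I ∈ (0,1): normal good (necessity).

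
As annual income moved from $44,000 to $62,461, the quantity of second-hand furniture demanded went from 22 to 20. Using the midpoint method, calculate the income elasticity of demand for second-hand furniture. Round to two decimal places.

-0.27

%ΔQ = (20 − 22)/[(22+20)/2] = -2/21 ≈ -0.0952.
%ΔM = (62,461 − 44,000)/[(44,000+62,461)/2] = 18461/53230.5 ≈ 0.3468.
E_I = %ΔQ/%ΔM ≈ -0.27.
E_I < 0: inferior good.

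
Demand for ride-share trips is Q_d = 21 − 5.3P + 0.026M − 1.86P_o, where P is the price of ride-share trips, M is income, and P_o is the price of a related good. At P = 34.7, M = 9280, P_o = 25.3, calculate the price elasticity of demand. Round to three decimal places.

-5.873

Q_d = 21 − 5.3(34.7) + 0.026(9280) − 1.86(25.3) = 21 − 183.91 + 241.28 − 47.058 = 31.312.
∂Q_d/∂P = −5.3, so E_p = (−5.3)·(34.7/31.312) ≈ -5.873.
|E_p| > 1: demand is elastic.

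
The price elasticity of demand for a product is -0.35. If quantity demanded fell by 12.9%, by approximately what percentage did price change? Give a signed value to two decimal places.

36.86

%ΔQ ≈ E × %ΔP ⇒ %ΔP = %ΔQ / E = (-12.9%)/(-0.35) ≈ 36.86%.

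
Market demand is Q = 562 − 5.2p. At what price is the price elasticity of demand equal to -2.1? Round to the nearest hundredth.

73.21

Set −bp/(a − bp) = −2.1 ⇒ bp = 2.1(a − bp) ⇒ bp(1+2.1) = 2.1·a.
p = 2.1·562/(5.2·3.1) ≈ 73.21.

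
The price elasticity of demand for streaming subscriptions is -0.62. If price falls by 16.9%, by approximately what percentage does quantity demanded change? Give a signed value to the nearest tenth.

10.5

%ΔQ ≈ E × %ΔP = (-0.62) × (-16.9%) ≈ 10.5%.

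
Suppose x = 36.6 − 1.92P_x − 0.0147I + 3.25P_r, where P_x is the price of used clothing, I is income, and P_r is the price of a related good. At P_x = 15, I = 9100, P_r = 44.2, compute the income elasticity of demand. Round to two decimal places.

At the given point, x = 36.6 − 1.92(15) − 0.0147(9100) + 3.25(44.2) = 36.6 − 28.8 − 133.77 + 143.65 = 17.68.
∂x/∂I = −0.0147, so E_I = -0.0147·(9100/17.68) ≈ -7.57.
E_I < 0: inferior good.

-7.57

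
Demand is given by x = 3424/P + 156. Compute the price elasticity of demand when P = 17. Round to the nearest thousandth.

At P = 17, x = 357.4118.
dx/dP = −3424/P² = −11.8478.
Point elasticity E = (dx/dP)·(P/x) = -11.8478 × 17/357.4118 ≈ -0.564.
|E| < 1, so demand is inelastic at this price.

-0.564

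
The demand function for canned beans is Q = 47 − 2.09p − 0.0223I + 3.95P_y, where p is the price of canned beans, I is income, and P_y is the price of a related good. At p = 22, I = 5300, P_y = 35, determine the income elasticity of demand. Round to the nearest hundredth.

Substituting, Q = 47 − 2.09(22) − 0.0223(5300) + 3.95(35) = 47 − 45.98 − 118.19 + 138.25 = 21.08.
∂Q/∂I = −0.0223, so E_I = -0.0223·(5300/21.08) ≈ -5.61.
E_I < 0: inferior good.

-5.61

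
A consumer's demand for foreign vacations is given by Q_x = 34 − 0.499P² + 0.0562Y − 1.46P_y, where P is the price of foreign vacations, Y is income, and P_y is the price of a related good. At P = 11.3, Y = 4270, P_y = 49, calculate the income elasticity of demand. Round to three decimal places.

1.730

At the given point, Q_x = 34 − 0.499(11.3)² + 0.0562(4270) − 1.46(49) = 34 − 63.7173 + 239.974 − 71.54 = 138.7167.
∂Q_x/∂Y = +0.0562, so E_I = 0.0562·(4270/138.7167) ≈ 1.730.
E_I > 1: normal good (luxury).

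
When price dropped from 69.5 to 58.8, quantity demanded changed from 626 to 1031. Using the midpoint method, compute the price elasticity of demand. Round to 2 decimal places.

-2.93

%ΔQ = (1031 − 626)/[(626 + 1031)/2] = 405/828.5 ≈ 0.4888.
%Δp = (58.8 − 69.5)/[(69.5 + 58.8)/2] = -10.7/64.15 ≈ -0.1668.
Arc elasticity E = %ΔQ/%Δp ≈ 0.4888/-0.1668 ≈ -2.93.
|E| > 1: demand is elastic over this range.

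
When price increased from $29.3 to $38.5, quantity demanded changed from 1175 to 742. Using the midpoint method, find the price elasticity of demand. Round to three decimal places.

-1.665

%ΔQ = (742 − 1175)/[(1175 + 742)/2] = -433/958.5 ≈ -0.4517.
%ΔP = (38.5 − 29.3)/[(29.3 + 38.5)/2] = 9.2/33.9 ≈ 0.2714.
Arc elasticity E = %ΔQ/%ΔP ≈ -0.4517/0.2714 ≈ -1.665.
|E| > 1: demand is elastic over this range.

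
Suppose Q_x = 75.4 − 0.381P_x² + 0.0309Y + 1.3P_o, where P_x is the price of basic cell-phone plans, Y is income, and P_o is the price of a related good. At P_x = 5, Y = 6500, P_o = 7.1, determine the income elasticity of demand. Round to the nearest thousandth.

At the given point, Q_x = 75.4 − 0.381(5)² + 0.0309(6500) + 1.3(7.1) = 75.4 − 9.525 + 200.85 + 9.23 = 275.955.
∂Q_x/∂Y = +0.0309, so E_I = 0.0309·(6500/275.955) ≈ 0.728.
E_I ∈ (0,1): normal good (necessity).

0.728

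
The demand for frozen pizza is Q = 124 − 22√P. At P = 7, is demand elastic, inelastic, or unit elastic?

inelastic

At P = 7, Q = 65.7935.
dQ/dP = −22/(2√P) = −22/(2·2.6458).
Point elasticity E = (dQ/dP)·(P/Q) = -4.1576 × 7/65.7935 ≈ -0.442.
|E| ≈ 0.442 < 1, so demand is inelastic.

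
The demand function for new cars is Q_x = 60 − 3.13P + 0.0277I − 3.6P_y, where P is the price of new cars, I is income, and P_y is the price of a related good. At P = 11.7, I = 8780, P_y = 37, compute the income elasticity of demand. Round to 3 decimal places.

1.823

First evaluate Q_x: 60 − 3.13(11.7) + 0.0277(8780) − 3.6(37) = 60 − 36.621 + 243.206 − 133.2 = 133.385.
∂Q_x/∂I = +0.0277, so E_I = 0.0277·(8780/133.385) ≈ 1.823.
E_I > 1: normal good (luxury).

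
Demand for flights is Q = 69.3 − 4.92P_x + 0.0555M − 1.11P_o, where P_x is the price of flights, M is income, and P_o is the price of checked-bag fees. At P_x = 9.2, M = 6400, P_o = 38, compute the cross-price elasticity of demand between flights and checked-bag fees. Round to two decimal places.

Evaluating quantity at (P_x, M, P_o) gives Q = 69.3 − 4.92(9.2) + 0.0555(6400) − 1.11(38) = 69.3 − 45.264 + 355.2 − 42.18 = 337.056.
∂Q/∂P_o = −1.11, so E_xy = -1.11·(38/337.056) ≈ -0.13.
E_xy < 0: the goods are complements.

-0.13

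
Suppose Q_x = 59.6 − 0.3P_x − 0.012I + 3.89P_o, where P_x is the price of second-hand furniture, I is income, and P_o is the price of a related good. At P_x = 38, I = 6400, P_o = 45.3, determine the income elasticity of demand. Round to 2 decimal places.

Substituting, Q_x = 59.6 − 0.3(38) − 0.012(6400) + 3.89(45.3) = 59.6 − 11.4 − 76.8 + 176.217 = 147.617.
∂Q_x/∂I = −0.012, so E_I = -0.012·(6400/147.617) ≈ -0.52.
E_I < 0: inferior good.

-0.52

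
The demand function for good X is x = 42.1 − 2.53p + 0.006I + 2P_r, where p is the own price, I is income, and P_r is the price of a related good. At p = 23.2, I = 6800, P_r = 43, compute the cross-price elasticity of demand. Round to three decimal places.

0.780

x = 42.1 − 2.53(23.2) + 0.006(6800) + 2(43) = 42.1 − 58.696 + 40.8 + 86 = 110.204.
∂x/∂P_r = +2, so E_xy = 2·(43/110.204) ≈ 0.780.
E_xy > 0: the goods are substitutes.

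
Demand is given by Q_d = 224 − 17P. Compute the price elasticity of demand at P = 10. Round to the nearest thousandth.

At P = 10, Q_d = 54.
dQ_d/dP = −17.
Point elasticity E = (dQ_d/dP)·(P/Q_d) = -17 × 10/54 ≈ -3.148.
|E| > 1, so demand is elastic at this price.

-3.148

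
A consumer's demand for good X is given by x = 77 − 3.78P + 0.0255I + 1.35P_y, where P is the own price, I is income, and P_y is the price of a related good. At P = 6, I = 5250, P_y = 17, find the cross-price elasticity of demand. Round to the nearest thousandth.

0.109

Substituting, x = 77 − 3.78(6) + 0.0255(5250) + 1.35(17) = 77 − 22.68 + 133.875 + 22.95 = 211.145.
∂x/∂P_y = +1.35, so E_xy = 1.35·(17/211.145) ≈ 0.109.
E_xy > 0: the goods are substitutes.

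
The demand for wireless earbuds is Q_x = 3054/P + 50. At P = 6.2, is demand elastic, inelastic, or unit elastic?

inelastic

At P = 6.2, Q_x = 542.5806.
dQ_x/dP = −3054/P² = −79.4485.
Point elasticity E = (dQ_x/dP)·(P/Q_x) = -79.4485 × 6.2/542.5806 ≈ -0.908.
|E| ≈ 0.908 < 1, so demand is inelastic.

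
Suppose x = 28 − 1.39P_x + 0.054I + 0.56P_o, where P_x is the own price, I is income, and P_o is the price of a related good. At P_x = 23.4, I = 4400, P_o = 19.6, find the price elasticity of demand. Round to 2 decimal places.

-0.13

At the given point, x = 28 − 1.39(23.4) + 0.054(4400) + 0.56(19.6) = 28 − 32.526 + 237.6 + 10.976 = 244.05.
∂x/∂P_x = −1.39, so E_p = (−1.39)·(23.4/244.05) ≈ -0.13.
|E_p| < 1: demand is inelastic.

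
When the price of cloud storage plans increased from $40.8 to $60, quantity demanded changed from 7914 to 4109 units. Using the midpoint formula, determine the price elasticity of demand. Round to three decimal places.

%ΔQ = (4109 − 7914)/[(7914 + 4109)/2] = -3805/6011.5 ≈ -0.6330.
%ΔP = (60 − 40.8)/[(40.8 + 60)/2] = 19.2/50.4 ≈ 0.3810.
Arc elasticity E = %ΔQ/%ΔP ≈ -0.6330/0.3810 ≈ -1.662.
|E| > 1: demand is elastic over this range.

-1.662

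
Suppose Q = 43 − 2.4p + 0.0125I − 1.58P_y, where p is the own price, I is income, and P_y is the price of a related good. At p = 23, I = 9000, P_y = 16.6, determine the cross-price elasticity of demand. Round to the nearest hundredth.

First evaluate Q: 43 − 2.4(23) + 0.0125(9000) − 1.58(16.6) = 43 − 55.2 + 112.5 − 26.228 = 74.072.
∂Q/∂P_y = −1.58, so E_xy = -1.58·(16.6/74.072) ≈ -0.35.
E_xy < 0: the goods are complements.

-0.35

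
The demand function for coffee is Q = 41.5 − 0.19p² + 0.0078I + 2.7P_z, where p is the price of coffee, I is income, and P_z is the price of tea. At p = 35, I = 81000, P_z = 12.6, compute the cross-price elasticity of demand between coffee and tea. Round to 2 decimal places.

0.07

Evaluating quantity at (p, I, P_z) gives Q = 41.5 − 0.19(35)² + 0.0078(81000) + 2.7(12.6) = 41.5 − 232.75 + 631.8 + 34.02 = 474.57.
∂Q/∂P_z = +2.7, so E_xy = 2.7·(12.6/474.57) ≈ 0.07.
E_xy > 0: the goods are substitutes.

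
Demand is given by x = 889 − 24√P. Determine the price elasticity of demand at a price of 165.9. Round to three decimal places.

At P = 165.9, x = 579.8748.
dx/dP = −24/(2√P) = −24/(2·12.8802).
Point elasticity E = (dx/dP)·(P/x) = -0.9317 × 165.9/579.8748 ≈ -0.267.
|E| < 1, so demand is inelastic at this price.

-0.267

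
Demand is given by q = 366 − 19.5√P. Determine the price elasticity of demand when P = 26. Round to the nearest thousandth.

At P = 26, q = 266.5691.
dq/dP = −19.5/(2√P) = −19.5/(2·5.099).
Point elasticity E = (dq/dP)·(P/q) = -1.9121 × 26/266.5691 ≈ -0.187.
|E| < 1, so demand is inelastic at this price.

-0.187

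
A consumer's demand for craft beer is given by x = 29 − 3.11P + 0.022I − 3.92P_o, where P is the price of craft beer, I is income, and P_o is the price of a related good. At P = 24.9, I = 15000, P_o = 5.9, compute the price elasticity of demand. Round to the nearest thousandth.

-0.300

Substituting, x = 29 − 3.11(24.9) + 0.022(15000) − 3.92(5.9) = 29 − 77.439 + 330 − 23.128 = 258.433.
∂x/∂P = −3.11, so E_p = (−3.11)·(24.9/258.433) ≈ -0.300.
|E_p| < 1: demand is inelastic.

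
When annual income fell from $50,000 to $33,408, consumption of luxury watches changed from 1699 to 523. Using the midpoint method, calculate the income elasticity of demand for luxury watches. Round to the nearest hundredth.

%ΔQ = (523 − 1699)/[(1699+523)/2] = -1176/1111 ≈ -1.0585.
%ΔI = (33,408 − 50,000)/[(50,000+33,408)/2] = -16592/41704 ≈ -0.3979.
E_I = %ΔQ/%ΔI ≈ 2.66.
E_I > 1: normal good (luxury).

2.66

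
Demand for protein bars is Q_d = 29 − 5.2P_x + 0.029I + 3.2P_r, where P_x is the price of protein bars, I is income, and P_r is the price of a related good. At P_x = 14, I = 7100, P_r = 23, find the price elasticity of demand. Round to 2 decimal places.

At the given point, Q_d = 29 − 5.2(14) + 0.029(7100) + 3.2(23) = 29 − 72.8 + 205.9 + 73.6 = 235.7.
∂Q_d/∂P_x = −5.2, so E_p = (−5.2)·(14/235.7) ≈ -0.31.
|E_p| < 1: demand is inelastic.

-0.31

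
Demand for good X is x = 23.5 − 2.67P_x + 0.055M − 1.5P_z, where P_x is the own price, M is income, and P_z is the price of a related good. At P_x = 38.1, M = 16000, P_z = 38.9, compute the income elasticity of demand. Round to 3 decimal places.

At the given point, x = 23.5 − 2.67(38.1) + 0.055(16000) − 1.5(38.9) = 23.5 − 101.727 + 880 − 58.35 = 743.423.
∂x/∂M = +0.055, so E_I = 0.055·(16000/743.423) ≈ 1.184.
E_I > 1: normal good (luxury).

1.184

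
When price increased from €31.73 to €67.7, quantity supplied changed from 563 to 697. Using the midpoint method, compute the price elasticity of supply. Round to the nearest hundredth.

0.29

%ΔQ = (697 − 563)/[(563 + 697)/2] = 134/630 ≈ 0.2127.
%Δp = (67.7 − 31.73)/[(31.73 + 67.7)/2] = 35.97/49.715 ≈ 0.7235.
Arc elasticity E = %ΔQ/%Δp ≈ 0.2127/0.7235 ≈ 0.29.
|E| < 1: supply is inelastic over this range.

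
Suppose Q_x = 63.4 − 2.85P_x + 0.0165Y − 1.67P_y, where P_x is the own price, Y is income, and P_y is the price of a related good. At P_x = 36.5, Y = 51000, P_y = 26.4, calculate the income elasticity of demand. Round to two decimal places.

1.11

Evaluating quantity at (P_x, Y, P_y) gives Q_x = 63.4 − 2.85(36.5) + 0.0165(51000) − 1.67(26.4) = 63.4 − 104.025 + 841.5 − 44.088 = 756.787.
∂Q_x/∂Y = +0.0165, so E_I = 0.0165·(51000/756.787) ≈ 1.11.
E_I > 1: normal good (luxury).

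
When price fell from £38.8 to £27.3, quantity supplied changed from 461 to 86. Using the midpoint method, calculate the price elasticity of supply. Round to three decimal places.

%ΔQ = (86 − 461)/[(461 + 86)/2] = -375/273.5 ≈ -1.3711.
%Δp = (27.3 − 38.8)/[(38.8 + 27.3)/2] = -11.5/33.05 ≈ -0.3480.
Arc elasticity E = %ΔQ/%Δp ≈ -1.3711/-0.3480 ≈ 3.940.
|E| > 1: supply is elastic over this range.

3.940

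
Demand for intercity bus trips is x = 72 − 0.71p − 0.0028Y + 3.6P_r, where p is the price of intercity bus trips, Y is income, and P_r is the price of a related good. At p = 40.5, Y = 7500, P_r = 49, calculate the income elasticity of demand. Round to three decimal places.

-0.106

Evaluating quantity at (p, Y, P_r) gives x = 72 − 0.71(40.5) − 0.0028(7500) + 3.6(49) = 72 − 28.755 − 21 + 176.4 = 198.645.
∂x/∂Y = −0.0028, so E_I = -0.0028·(7500/198.645) ≈ -0.106.
E_I < 0: inferior good.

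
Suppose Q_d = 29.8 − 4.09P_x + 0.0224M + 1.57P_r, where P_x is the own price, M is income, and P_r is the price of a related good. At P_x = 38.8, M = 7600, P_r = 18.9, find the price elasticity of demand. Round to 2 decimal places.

-2.23

First evaluate Q_d: 29.8 − 4.09(38.8) + 0.0224(7600) + 1.57(18.9) = 29.8 − 158.692 + 170.24 + 29.673 = 71.021.
∂Q_d/∂P_x = −4.09, so E_p = (−4.09)·(38.8/71.021) ≈ -2.23.
|E_p| > 1: demand is elastic.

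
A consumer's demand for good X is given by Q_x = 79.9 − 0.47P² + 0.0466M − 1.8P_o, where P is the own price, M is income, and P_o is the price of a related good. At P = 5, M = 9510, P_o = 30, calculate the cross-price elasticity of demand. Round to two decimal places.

First evaluate Q_x: 79.9 − 0.47(5)² + 0.0466(9510) − 1.8(30) = 79.9 − 11.75 + 443.166 − 54 = 457.316.
∂Q_x/∂P_o = −1.8, so E_xy = -1.8·(30/457.316) ≈ -0.12.
E_xy < 0: the goods are complements.

-0.12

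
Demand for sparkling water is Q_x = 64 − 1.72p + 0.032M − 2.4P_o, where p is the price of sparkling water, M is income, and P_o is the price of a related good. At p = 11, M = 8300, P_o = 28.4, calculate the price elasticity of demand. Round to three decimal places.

-0.078

First evaluate Q_x: 64 − 1.72(11) + 0.032(8300) − 2.4(28.4) = 64 − 18.92 + 265.6 − 68.16 = 242.52.
∂Q_x/∂p = −1.72, so E_p = (−1.72)·(11/242.52) ≈ -0.078.
|E_p| < 1: demand is inelastic.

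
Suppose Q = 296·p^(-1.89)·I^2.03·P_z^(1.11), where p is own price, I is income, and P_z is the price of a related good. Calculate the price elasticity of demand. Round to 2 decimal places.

For a Cobb–Douglas (constant-elasticity) form Q = A·p^α·…, the elasticity with respect to p equals the exponent α at every point.
Here the exponent on p is -1.89, so the price elasticity of demand is -1.89.

-1.89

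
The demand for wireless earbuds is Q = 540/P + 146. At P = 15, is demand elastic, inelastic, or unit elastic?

inelastic

At P = 15, Q = 182.
dQ/dP = −540/P² = −2.4.
Point elasticity E = (dQ/dP)·(P/Q) = -2.4 × 15/182 ≈ -0.198.
|E| ≈ 0.198 < 1, so demand is inelastic.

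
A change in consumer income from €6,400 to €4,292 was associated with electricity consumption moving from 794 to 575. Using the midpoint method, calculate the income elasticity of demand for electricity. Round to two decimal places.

%ΔQ = (575 − 794)/[(794+575)/2] = -219/684.5 ≈ -0.3199.
%ΔM = (4,292 − 6,400)/[(6,400+4,292)/2] = -2108/5346 ≈ -0.3943.
E_I = %ΔQ/%ΔM ≈ 0.81.
E_I ∈ (0,1): normal good (necessity).

0.81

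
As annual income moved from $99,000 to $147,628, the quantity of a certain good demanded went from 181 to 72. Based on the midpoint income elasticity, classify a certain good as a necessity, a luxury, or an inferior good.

inferior

%ΔQ = (72 − 181)/[(181+72)/2] = -109/126.5 ≈ -0.8617.
%ΔY = (147,628 − 99,000)/[(99,000+147,628)/2] = 48628/123314 ≈ 0.3943.
E_I = %ΔQ/%ΔY ≈ -2.185.
E_I < 0: inferior good.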